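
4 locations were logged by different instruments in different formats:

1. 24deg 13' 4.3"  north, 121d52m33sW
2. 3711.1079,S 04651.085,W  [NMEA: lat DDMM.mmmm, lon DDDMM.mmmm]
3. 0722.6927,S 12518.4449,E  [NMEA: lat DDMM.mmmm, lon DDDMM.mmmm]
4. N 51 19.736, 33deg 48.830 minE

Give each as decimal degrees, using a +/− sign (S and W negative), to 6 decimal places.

1. 24.217861, -121.875833
2. -37.185132, -46.851417
3. -7.378212, 125.307415
4. 51.328933, 33.813833

Point 1:
  φ: 13′ + 4.3″ = 13.07167′; 24 + 13.07167/60 = 24.2178611
  N ⇒ keep positive
  Longitude: 121 + 52/60 + 33/3600 = 121.8758333
  W → negative
Point 2:
  Latitude: degrees = first 2 digits = 37, minutes = 11.1079; 37 + 11.1079/60 = 37.1851317
  S → negative
  Longitude: degrees = first 3 digits = 46, minutes = 51.085; 46 + 51.085/60 = 46.8514167
  W → negative
Point 3:
  Lat: split at 2 digits → 07° and 22.6927′; 7 + 22.6927/60 = 7.3782117
  hemisphere S, so the sign is −
  Longitude: split at 3 digits → 125° and 18.4449′; 125 + 18.4449/60 = 125.3074150
  E ⇒ keep positive
Point 4:
  φ: 51 + 19.736/60 = 51.3289333
  N → positive
  λ: 48.83′ = 0.813833°; total 33.8138333
  E ⇒ keep positive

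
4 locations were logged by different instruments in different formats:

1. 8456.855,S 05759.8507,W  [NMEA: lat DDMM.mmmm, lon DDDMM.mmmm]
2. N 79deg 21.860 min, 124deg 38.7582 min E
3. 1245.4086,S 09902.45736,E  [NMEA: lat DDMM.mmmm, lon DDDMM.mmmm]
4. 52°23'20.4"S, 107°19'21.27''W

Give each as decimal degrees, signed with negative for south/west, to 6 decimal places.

Point 1:
  Latitude: degrees = first 2 digits = 84, minutes = 56.855; 84 + 56.855/60 = 84.9475833
  hemisphere S, so the sign is −
  Lon: split at 3 digits → 057° and 59.8507′; 57 + 59.8507/60 = 57.9975117
  W ⇒ negate
Point 2:
  Latitude: 79 + 21.86/60 = 79.3643333
  N ⇒ keep positive
  λ: 124 + 38.7582/60 = 124.6459700
  E ⇒ keep positive
Point 3:
  Latitude: degrees = first 2 digits = 12, minutes = 45.4086; 12 + 45.4086/60 = 12.7568100
  S → negative
  λ: degrees = first 3 digits = 99, minutes = 2.45736; 99 + 2.45736/60 = 99.0409560
  E → positive
Point 4:
  Latitude: 23′ + 20.4″ = 23.34000′; 52 + 23.34000/60 = 52.3890000
  S → negative
  λ: 19′ + 21.27″ = 19.35450′; 107 + 19.35450/60 = 107.3225750
  hemisphere W, so the sign is −

1. -84.947583, -57.997512
2. 79.364333, 124.645970
3. -12.756810, 99.040956
4. -52.389000, -107.322575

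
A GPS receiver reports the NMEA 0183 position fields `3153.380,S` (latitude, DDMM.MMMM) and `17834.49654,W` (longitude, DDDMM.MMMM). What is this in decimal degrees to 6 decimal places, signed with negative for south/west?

-31.889667, -178.574942

Latitude: split at 2 digits → 31° and 53.38′; 31 + 53.38/60 = 31.8896667
S → negative
Lon: split at 3 digits → 178° and 34.49654′; 178 + 34.49654/60 = 178.5749423
hemisphere W, so the sign is −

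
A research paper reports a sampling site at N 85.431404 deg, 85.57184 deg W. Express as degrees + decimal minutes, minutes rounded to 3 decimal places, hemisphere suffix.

85° 25.884′ N, 85° 34.310′ W

Latitude: 85° + 0.431404 × 60 = 85° 25.88424′
Lon: 85° + 0.571840 × 60 = 85° 34.31040′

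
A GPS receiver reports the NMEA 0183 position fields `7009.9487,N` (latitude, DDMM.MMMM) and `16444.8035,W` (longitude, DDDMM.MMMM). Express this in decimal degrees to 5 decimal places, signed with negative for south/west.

70.16581, -164.74673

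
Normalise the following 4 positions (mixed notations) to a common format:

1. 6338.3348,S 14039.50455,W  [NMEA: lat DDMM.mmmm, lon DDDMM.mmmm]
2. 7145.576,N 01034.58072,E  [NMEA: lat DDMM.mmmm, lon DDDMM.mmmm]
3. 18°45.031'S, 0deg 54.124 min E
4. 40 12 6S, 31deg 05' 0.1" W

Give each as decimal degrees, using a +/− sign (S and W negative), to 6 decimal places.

Point 1:
  φ: split at 2 digits → 63° and 38.3348′; 63 + 38.3348/60 = 63.6389133
  S → negative
  Longitude: degrees = first 3 digits = 140, minutes = 39.50455; 140 + 39.50455/60 = 140.6584092
  W ⇒ negate
Point 2:
  φ: split at 2 digits → 71° and 45.576′; 71 + 45.576/60 = 71.7596000
  N → positive
  Lon: degrees = first 3 digits = 10, minutes = 34.58072; 10 + 34.58072/60 = 10.5763453
  E ⇒ keep positive
Point 3:
  φ: 18 + 45.031/60 = 18.7505167
  S ⇒ negate
  Lon: 54.124′ = 0.902067°; total 0.9020667
  E → positive
Point 4:
  φ: 40° + 12/60 + 6/3600 = 40 + 0.200000 + 0.001667 = 40.2016667
  S ⇒ negate
  Lon: 5′ + 0.1″ = 5.00167′; 31 + 5.00167/60 = 31.0833611
  W ⇒ negate

1. -63.638913, -140.658409
2. 71.759600, 10.576345
3. -18.750517, 0.902067
4. -40.201667, -31.083361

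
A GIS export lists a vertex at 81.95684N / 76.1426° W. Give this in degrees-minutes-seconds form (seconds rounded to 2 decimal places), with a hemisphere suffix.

81°57′24.62″ N, 76°08′33.36″ W

Lat: 0.956840 × 60 = 57.41040′ → 57′, remainder × 60 = 24.6240″
Lon: 0.142600 × 60 = 8.55600′ → 8′, remainder × 60 = 33.3600″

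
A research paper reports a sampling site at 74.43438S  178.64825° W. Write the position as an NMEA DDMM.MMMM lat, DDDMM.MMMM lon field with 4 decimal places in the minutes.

7426.0628,S / 17838.8950,W

Lat: 74° + 0.434380 × 60 = 74° 26.062800′
Lon: minutes = (178.648250 − 178) × 60 = 38.895000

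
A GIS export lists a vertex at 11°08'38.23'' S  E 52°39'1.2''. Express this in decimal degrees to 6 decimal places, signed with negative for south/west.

-11.143953, 52.650333

Lat: 11° + 8/60 + 38.23/3600 = 11 + 0.133333 + 0.010619 = 11.1439528
S → negative
λ: 52 + 39/60 + 1.2/3600 = 52.6503333
E ⇒ keep positive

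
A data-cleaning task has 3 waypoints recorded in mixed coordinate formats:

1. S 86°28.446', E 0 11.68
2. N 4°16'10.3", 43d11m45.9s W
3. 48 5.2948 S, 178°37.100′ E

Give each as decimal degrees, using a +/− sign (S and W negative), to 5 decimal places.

1. -86.47410, 0.19467
2. 4.26953, -43.19608
3. -48.08825, 178.61833

Point 1:
  Lat: 86 + 28.446/60 = 86.474100
  S ⇒ negate
  Longitude: 0 + 11.68/60 = 0.194667
  E → positive
Point 2:
  Latitude: 4° + 16/60 + 10.3/3600 = 4 + 0.266667 + 0.002861 = 4.269528
  N → positive
  Longitude: 11′ + 45.9″ = 11.76500′; 43 + 11.76500/60 = 43.196083
  hemisphere W, so the sign is −
Point 3:
  φ: 48 + 5.2948/60 = 48.088247
  S ⇒ negate
  Longitude: 178 + 37.1/60 = 178.618333
  E ⇒ keep positive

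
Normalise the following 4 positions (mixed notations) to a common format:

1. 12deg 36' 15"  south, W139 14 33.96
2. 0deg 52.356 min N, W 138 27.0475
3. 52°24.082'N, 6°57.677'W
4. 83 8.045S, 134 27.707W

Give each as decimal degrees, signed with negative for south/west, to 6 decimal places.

1. -12.604167, -139.242767
2. 0.872600, -138.450792
3. 52.401367, -6.961283
4. -83.134083, -134.461783

Point 1:
  Latitude: 12 + 36/60 + 15/3600 = 12.6041667
  S → negative
  Lon: 139° + 14/60 + 33.96/3600 = 139 + 0.233333 + 0.009433 = 139.2427667
  W → negative
Point 2:
  Latitude: 0 + 52.356/60 = 0.8726000
  N ⇒ keep positive
  Longitude: 27.0475′ = 0.450792°; total 138.4507917
  W ⇒ negate
Point 3:
  Latitude: 24.082′ = 0.401367°; total 52.4013667
  N ⇒ keep positive
  Longitude: 6 + 57.677/60 = 6.9612833
  W ⇒ negate
Point 4:
  φ: 83 + 8.045/60 = 83.1340833
  S → negative
  Longitude: 134 + 27.707/60 = 134.4617833
  hemisphere W, so the sign is −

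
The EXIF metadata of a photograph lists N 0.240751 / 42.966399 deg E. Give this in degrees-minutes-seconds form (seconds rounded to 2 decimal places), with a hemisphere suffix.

Lat: whole degrees 0; 14.44506′ → 14′ and 26.7036″
Longitude: whole degrees 42; 57.98394′ → 57′ and 59.0364″

0°14′26.70″ N, 42°57′59.04″ E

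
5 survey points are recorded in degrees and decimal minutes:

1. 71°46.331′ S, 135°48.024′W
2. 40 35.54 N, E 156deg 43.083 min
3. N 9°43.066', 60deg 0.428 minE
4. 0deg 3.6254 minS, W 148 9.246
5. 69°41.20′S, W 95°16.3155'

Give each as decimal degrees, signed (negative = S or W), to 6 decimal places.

Point 1:
  φ: 71 + 46.331/60 = 71.7721833
  S ⇒ negate
  λ: 48.024′ = 0.800400°; total 135.8004000
  W ⇒ negate
Point 2:
  Latitude: 40 + 35.54/60 = 40.5923333
  N → positive
  λ: 43.083′ = 0.718050°; total 156.7180500
  E ⇒ keep positive
Point 3:
  φ: 43.066′ = 0.717767°; total 9.7177667
  N → positive
  λ: 60 + 0.428/60 = 60.0071333
  E → positive
Point 4:
  φ: 3.6254′ = 0.060423°; total 0.0604233
  hemisphere S, so the sign is −
  Longitude: 148 + 9.246/60 = 148.1541000
  W ⇒ negate
Point 5:
  φ: 41.2′ = 0.686667°; total 69.6866667
  S ⇒ negate
  Longitude: 16.3155′ = 0.271925°; total 95.2719250
  hemisphere W, so the sign is −

1. -71.772183, -135.800400
2. 40.592333, 156.718050
3. 9.717767, 60.007133
4. -0.060423, -148.154100
5. -69.686667, -95.271925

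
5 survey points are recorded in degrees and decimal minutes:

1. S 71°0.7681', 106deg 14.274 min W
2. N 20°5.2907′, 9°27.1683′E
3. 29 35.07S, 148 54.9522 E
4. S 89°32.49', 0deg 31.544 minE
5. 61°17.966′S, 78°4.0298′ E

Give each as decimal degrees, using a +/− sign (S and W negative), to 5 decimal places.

Point 1:
  Latitude: 0.7681′ = 0.012802°; total 71.012802
  S ⇒ negate
  Longitude: 106 + 14.274/60 = 106.237900
  hemisphere W, so the sign is −
Point 2:
  Lat: 5.2907′ = 0.088178°; total 20.088178
  N ⇒ keep positive
  λ: 27.1683′ = 0.452805°; total 9.452805
  E ⇒ keep positive
Point 3:
  Latitude: 29 + 35.07/60 = 29.584500
  S → negative
  Longitude: 54.9522′ = 0.915870°; total 148.915870
  E ⇒ keep positive
Point 4:
  Lat: 89 + 32.49/60 = 89.541500
  S ⇒ negate
  Longitude: 31.544′ = 0.525733°; total 0.525733
  E → positive
Point 5:
  φ: 17.966′ = 0.299433°; total 61.299433
  S ⇒ negate
  Lon: 4.0298′ = 0.067163°; total 78.067163
  E ⇒ keep positive

1. -71.01280, -106.23790
2. 20.08818, 9.45281
3. -29.58450, 148.91587
4. -89.54150, 0.52573
5. -61.29943, 78.06716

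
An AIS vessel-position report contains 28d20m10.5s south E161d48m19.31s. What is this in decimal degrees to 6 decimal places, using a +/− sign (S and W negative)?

-28.336250, 161.805364

φ: 28° + 20/60 + 10.5/3600 = 28 + 0.333333 + 0.002917 = 28.3362500
S ⇒ negate
Longitude: 161° + 48/60 + 19.31/3600 = 161 + 0.800000 + 0.005364 = 161.8053639
E ⇒ keep positive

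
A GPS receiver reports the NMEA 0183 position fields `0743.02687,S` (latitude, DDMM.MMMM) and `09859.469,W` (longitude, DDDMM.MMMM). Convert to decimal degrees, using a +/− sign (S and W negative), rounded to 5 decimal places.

Lat: degrees = first 2 digits = 7, minutes = 43.02687; 7 + 43.02687/60 = 7.717115
hemisphere S, so the sign is −
Longitude: degrees = first 3 digits = 98, minutes = 59.469; 98 + 59.469/60 = 98.991150
hemisphere W, so the sign is −

-7.71711, -98.99115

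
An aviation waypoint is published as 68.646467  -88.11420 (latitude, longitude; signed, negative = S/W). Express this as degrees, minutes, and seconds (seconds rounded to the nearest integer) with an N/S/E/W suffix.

68°38′47″ N, 88°06′51″ W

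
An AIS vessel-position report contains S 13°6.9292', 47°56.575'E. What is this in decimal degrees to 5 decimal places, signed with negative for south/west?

Latitude: 13 + 6.9292/60 = 13.115487
S ⇒ negate
Longitude: 47 + 56.575/60 = 47.942917
E ⇒ keep positive

-13.11549, 47.94292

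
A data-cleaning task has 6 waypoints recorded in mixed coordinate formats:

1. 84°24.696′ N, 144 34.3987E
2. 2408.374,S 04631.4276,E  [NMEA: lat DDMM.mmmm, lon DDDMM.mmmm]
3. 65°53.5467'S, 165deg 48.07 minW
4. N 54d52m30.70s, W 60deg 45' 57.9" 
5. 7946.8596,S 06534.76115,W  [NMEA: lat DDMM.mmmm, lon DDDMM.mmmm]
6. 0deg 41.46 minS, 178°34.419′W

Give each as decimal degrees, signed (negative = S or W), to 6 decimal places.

Point 1:
  Latitude: 84 + 24.696/60 = 84.4116000
  N → positive
  Lon: 34.3987′ = 0.573312°; total 144.5733117
  E → positive
Point 2:
  Lat: split at 2 digits → 24° and 8.374′; 24 + 8.374/60 = 24.1395667
  hemisphere S, so the sign is −
  Lon: split at 3 digits → 046° and 31.4276′; 46 + 31.4276/60 = 46.5237933
  E ⇒ keep positive
Point 3:
  φ: 53.5467′ = 0.892445°; total 65.8924450
  S ⇒ negate
  Lon: 165 + 48.07/60 = 165.8011667
  W ⇒ negate
Point 4:
  Lat: 54 + 52/60 + 30.7/3600 = 54.8751944
  N ⇒ keep positive
  Lon: 45′ + 57.9″ = 45.96500′; 60 + 45.96500/60 = 60.7660833
  hemisphere W, so the sign is −
Point 5:
  Latitude: split at 2 digits → 79° and 46.8596′; 79 + 46.8596/60 = 79.7809933
  hemisphere S, so the sign is −
  λ: split at 3 digits → 065° and 34.76115′; 65 + 34.76115/60 = 65.5793525
  hemisphere W, so the sign is −
Point 6:
  φ: 0 + 41.46/60 = 0.6910000
  S ⇒ negate
  Lon: 34.419′ = 0.573650°; total 178.5736500
  W → negative

1. 84.411600, 144.573312
2. -24.139567, 46.523793
3. -65.892445, -165.801167
4. 54.875194, -60.766083
5. -79.780993, -65.579353
6. -0.691000, -178.573650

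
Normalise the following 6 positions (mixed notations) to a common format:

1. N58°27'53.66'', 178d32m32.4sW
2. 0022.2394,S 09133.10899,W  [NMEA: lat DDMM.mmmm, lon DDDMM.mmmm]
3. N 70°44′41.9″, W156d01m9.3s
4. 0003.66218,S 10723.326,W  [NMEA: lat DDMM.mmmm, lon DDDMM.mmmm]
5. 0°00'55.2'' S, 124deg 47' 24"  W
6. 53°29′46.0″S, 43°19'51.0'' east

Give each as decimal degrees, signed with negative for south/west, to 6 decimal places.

Point 1:
  Lat: 27′ + 53.66″ = 27.89433′; 58 + 27.89433/60 = 58.4649056
  N ⇒ keep positive
  Lon: 32′ + 32.4″ = 32.54000′; 178 + 32.54000/60 = 178.5423333
  W → negative
Point 2:
  Latitude: degrees = first 2 digits = 0, minutes = 22.2394; 0 + 22.2394/60 = 0.3706567
  S ⇒ negate
  Longitude: degrees = first 3 digits = 91, minutes = 33.10899; 91 + 33.10899/60 = 91.5518165
  hemisphere W, so the sign is −
Point 3:
  Lat: 70 + 44/60 + 41.9/3600 = 70.7449722
  N → positive
  λ: 156 + 1/60 + 9.3/3600 = 156.0192500
  W → negative
Point 4:
  Latitude: split at 2 digits → 00° and 3.66218′; 0 + 3.66218/60 = 0.0610363
  hemisphere S, so the sign is −
  Longitude: degrees = first 3 digits = 107, minutes = 23.326; 107 + 23.326/60 = 107.3887667
  W ⇒ negate
Point 5:
  φ: 0° + 0/60 + 55.2/3600 = 0 + 0.000000 + 0.015333 = 0.0153333
  S → negative
  Lon: 124 + 47/60 + 24/3600 = 124.7900000
  hemisphere W, so the sign is −
Point 6:
  Lat: 53° + 29/60 + 46/3600 = 53 + 0.483333 + 0.012778 = 53.4961111
  hemisphere S, so the sign is −
  Lon: 43° + 19/60 + 51/3600 = 43 + 0.316667 + 0.014167 = 43.3308333
  E → positive

1. 58.464906, -178.542333
2. -0.370657, -91.551817
3. 70.744972, -156.019250
4. -0.061036, -107.388767
5. -0.015333, -124.790000
6. -53.496111, 43.330833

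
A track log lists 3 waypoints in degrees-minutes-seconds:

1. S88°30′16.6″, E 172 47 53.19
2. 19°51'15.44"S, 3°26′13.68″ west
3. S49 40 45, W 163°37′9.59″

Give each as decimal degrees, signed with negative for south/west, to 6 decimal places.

1. -88.504611, 172.798108
2. -19.854289, -3.437133
3. -49.679167, -163.619331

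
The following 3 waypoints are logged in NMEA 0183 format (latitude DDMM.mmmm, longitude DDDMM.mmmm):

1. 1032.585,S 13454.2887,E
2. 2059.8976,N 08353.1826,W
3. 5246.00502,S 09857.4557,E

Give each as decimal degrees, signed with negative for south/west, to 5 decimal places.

Point 1:
  Lat: degrees = first 2 digits = 10, minutes = 32.585; 10 + 32.585/60 = 10.543083
  S ⇒ negate
  Lon: split at 3 digits → 134° and 54.2887′; 134 + 54.2887/60 = 134.904812
  E → positive
Point 2:
  Lat: split at 2 digits → 20° and 59.8976′; 20 + 59.8976/60 = 20.998293
  N ⇒ keep positive
  Longitude: split at 3 digits → 083° and 53.1826′; 83 + 53.1826/60 = 83.886377
  W → negative
Point 3:
  φ: degrees = first 2 digits = 52, minutes = 46.00502; 52 + 46.00502/60 = 52.766750
  S ⇒ negate
  λ: split at 3 digits → 098° and 57.4557′; 98 + 57.4557/60 = 98.957595
  E ⇒ keep positive

1. -10.54308, 134.90481
2. 20.99829, -83.88638
3. -52.76675, 98.95760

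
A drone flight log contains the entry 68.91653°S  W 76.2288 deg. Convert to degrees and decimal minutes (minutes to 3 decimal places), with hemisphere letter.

Lat: minutes = (68.916530 − 68) × 60 = 54.99180
λ: 76° + 0.228800 × 60 = 76° 13.72800′

68° 54.992′ S, 76° 13.728′ W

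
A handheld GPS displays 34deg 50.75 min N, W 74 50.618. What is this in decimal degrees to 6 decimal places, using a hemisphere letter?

Latitude: 34 + 50.75/60 = 34.8458333
Longitude: 74 + 50.618/60 = 74.8436333

34.845833° N, 74.843633° W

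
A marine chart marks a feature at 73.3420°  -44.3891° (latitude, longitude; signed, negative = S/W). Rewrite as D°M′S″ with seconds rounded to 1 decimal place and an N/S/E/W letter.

Lat: 0.342000° → 20.52000′; 0.52000 × 60 = 31.200″
Longitude is negative → W; |value| = 44.389100
λ: 0.389100 × 60 = 23.34600′ → 23′, remainder × 60 = 20.760″

73°20′31.2″ N, 44°23′20.8″ W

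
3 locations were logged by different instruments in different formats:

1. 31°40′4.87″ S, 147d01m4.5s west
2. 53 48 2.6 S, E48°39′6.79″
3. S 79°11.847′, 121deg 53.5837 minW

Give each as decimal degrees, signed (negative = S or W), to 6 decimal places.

1. -31.668019, -147.017917
2. -53.800722, 48.651886
3. -79.197450, -121.893062

Point 1:
  φ: 31° + 40/60 + 4.87/3600 = 31 + 0.666667 + 0.001353 = 31.6680194
  hemisphere S, so the sign is −
  λ: 147 + 1/60 + 4.5/3600 = 147.0179167
  W ⇒ negate
Point 2:
  Lat: 48′ + 2.6″ = 48.04333′; 53 + 48.04333/60 = 53.8007222
  S → negative
  Longitude: 39′ + 6.79″ = 39.11317′; 48 + 39.11317/60 = 48.6518861
  E ⇒ keep positive
Point 3:
  Lat: 11.847′ = 0.197450°; total 79.1974500
  S → negative
  Longitude: 121 + 53.5837/60 = 121.8930617
  W ⇒ negate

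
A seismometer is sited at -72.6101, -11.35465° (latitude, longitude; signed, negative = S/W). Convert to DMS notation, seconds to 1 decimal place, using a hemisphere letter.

72°36′36.4″ S, 11°21′16.7″ W

Latitude is negative → S; |value| = 72.610100
Latitude: 0.610100° → 36.60600′; 0.60600 × 60 = 36.360″
Longitude is negative → W; |value| = 11.354650
λ: whole degrees 11; 21.27900′ → 21′ and 16.740″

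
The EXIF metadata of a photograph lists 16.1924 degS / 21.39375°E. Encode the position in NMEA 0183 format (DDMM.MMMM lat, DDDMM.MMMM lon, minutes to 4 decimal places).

1611.5440,S / 02123.6250,E

Lat: fractional part 0.192400 → 11.544000 minutes
Lon: minutes = (21.393750 − 21) × 60 = 23.625000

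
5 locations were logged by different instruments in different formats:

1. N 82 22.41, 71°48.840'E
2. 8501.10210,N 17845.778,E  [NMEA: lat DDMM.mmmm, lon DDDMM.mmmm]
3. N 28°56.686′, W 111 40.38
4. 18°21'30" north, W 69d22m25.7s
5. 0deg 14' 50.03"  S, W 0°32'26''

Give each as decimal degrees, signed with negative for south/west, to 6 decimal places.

1. 82.373500, 71.814000
2. 85.018368, 178.762967
3. 28.944767, -111.673000
4. 18.358333, -69.373806
5. -0.247231, -0.540556

Point 1:
  Lat: 22.41′ = 0.373500°; total 82.3735000
  N ⇒ keep positive
  λ: 48.84′ = 0.814000°; total 71.8140000
  E → positive
Point 2:
  Latitude: split at 2 digits → 85° and 1.1021′; 85 + 1.1021/60 = 85.0183683
  N → positive
  Lon: degrees = first 3 digits = 178, minutes = 45.778; 178 + 45.778/60 = 178.7629667
  E → positive
Point 3:
  φ: 56.686′ = 0.944767°; total 28.9447667
  N ⇒ keep positive
  Longitude: 40.38′ = 0.673000°; total 111.6730000
  W ⇒ negate
Point 4:
  Lat: 18° + 21/60 + 30/3600 = 18 + 0.350000 + 0.008333 = 18.3583333
  N → positive
  λ: 69 + 22/60 + 25.7/3600 = 69.3738056
  hemisphere W, so the sign is −
Point 5:
  φ: 14′ + 50.03″ = 14.83383′; 0 + 14.83383/60 = 0.2472306
  hemisphere S, so the sign is −
  λ: 32′ + 26″ = 32.43333′; 0 + 32.43333/60 = 0.5405556
  W ⇒ negate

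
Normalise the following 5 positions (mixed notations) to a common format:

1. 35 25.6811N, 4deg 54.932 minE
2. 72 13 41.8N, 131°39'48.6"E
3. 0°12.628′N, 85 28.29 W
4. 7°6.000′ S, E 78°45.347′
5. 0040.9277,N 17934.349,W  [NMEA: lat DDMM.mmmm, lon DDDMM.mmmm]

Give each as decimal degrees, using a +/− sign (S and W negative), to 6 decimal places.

Point 1:
  Latitude: 25.6811′ = 0.428018°; total 35.4280183
  N ⇒ keep positive
  Longitude: 54.932′ = 0.915533°; total 4.9155333
  E ⇒ keep positive
Point 2:
  φ: 13′ + 41.8″ = 13.69667′; 72 + 13.69667/60 = 72.2282778
  N → positive
  Longitude: 39′ + 48.6″ = 39.81000′; 131 + 39.81000/60 = 131.6635000
  E ⇒ keep positive
Point 3:
  φ: 0 + 12.628/60 = 0.2104667
  N → positive
  λ: 85 + 28.29/60 = 85.4715000
  W → negative
Point 4:
  Lat: 6′ = 0.100000°; total 7.1000000
  S ⇒ negate
  Longitude: 78 + 45.347/60 = 78.7557833
  E → positive
Point 5:
  φ: split at 2 digits → 00° and 40.9277′; 0 + 40.9277/60 = 0.6821283
  N → positive
  λ: degrees = first 3 digits = 179, minutes = 34.349; 179 + 34.349/60 = 179.5724833
  W ⇒ negate

1. 35.428018, 4.915533
2. 72.228278, 131.663500
3. 0.210467, -85.471500
4. -7.100000, 78.755783
5. 0.682128, -179.572483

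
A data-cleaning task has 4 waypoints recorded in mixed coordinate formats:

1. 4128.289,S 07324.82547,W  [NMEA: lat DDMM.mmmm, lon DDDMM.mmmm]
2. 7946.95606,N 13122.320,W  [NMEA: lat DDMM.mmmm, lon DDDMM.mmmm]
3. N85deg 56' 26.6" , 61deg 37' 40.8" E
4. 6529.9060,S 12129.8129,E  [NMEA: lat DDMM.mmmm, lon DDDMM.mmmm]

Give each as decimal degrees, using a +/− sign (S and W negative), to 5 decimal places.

Point 1:
  Lat: split at 2 digits → 41° and 28.289′; 41 + 28.289/60 = 41.471483
  hemisphere S, so the sign is −
  λ: degrees = first 3 digits = 73, minutes = 24.82547; 73 + 24.82547/60 = 73.413758
  W ⇒ negate
Point 2:
  Latitude: degrees = first 2 digits = 79, minutes = 46.95606; 79 + 46.95606/60 = 79.782601
  N → positive
  Longitude: degrees = first 3 digits = 131, minutes = 22.32; 131 + 22.32/60 = 131.372000
  W → negative
Point 3:
  Lat: 85° + 56/60 + 26.6/3600 = 85 + 0.933333 + 0.007389 = 85.940722
  N ⇒ keep positive
  λ: 61 + 37/60 + 40.8/3600 = 61.628000
  E ⇒ keep positive
Point 4:
  Lat: degrees = first 2 digits = 65, minutes = 29.906; 65 + 29.906/60 = 65.498433
  S → negative
  Longitude: split at 3 digits → 121° and 29.8129′; 121 + 29.8129/60 = 121.496882
  E → positive

1. -41.47148, -73.41376
2. 79.78260, -131.37200
3. 85.94072, 61.62800
4. -65.49843, 121.49688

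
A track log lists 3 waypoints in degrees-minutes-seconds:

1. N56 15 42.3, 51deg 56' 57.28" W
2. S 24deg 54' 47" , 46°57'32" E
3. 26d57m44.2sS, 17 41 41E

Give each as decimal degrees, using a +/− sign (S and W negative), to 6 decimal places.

1. 56.261750, -51.949244
2. -24.913056, 46.958889
3. -26.962278, 17.694722

Point 1:
  Latitude: 15′ + 42.3″ = 15.70500′; 56 + 15.70500/60 = 56.2617500
  N → positive
  Longitude: 51° + 56/60 + 57.28/3600 = 51 + 0.933333 + 0.015911 = 51.9492444
  W → negative
Point 2:
  φ: 24 + 54/60 + 47/3600 = 24.9130556
  hemisphere S, so the sign is −
  Lon: 46° + 57/60 + 32/3600 = 46 + 0.950000 + 0.008889 = 46.9588889
  E ⇒ keep positive
Point 3:
  φ: 57′ + 44.2″ = 57.73667′; 26 + 57.73667/60 = 26.9622778
  S → negative
  Lon: 41′ + 41″ = 41.68333′; 17 + 41.68333/60 = 17.6947222
  E → positive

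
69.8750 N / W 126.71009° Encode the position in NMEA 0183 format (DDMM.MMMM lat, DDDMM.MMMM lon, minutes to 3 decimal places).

6952.500,N / 12642.605,W

Latitude: fractional part 0.875000 → 52.50000 minutes
Lon: 126° + 0.710090 × 60 = 126° 42.60540′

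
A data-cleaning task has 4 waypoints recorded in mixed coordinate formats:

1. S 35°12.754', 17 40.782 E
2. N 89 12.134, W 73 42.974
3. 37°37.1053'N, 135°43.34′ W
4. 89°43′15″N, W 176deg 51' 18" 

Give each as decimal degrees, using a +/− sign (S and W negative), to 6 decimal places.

Point 1:
  Lat: 35 + 12.754/60 = 35.2125667
  S → negative
  λ: 17 + 40.782/60 = 17.6797000
  E → positive
Point 2:
  Latitude: 89 + 12.134/60 = 89.2022333
  N ⇒ keep positive
  Lon: 73 + 42.974/60 = 73.7162333
  hemisphere W, so the sign is −
Point 3:
  φ: 37.1053′ = 0.618422°; total 37.6184217
  N → positive
  λ: 43.34′ = 0.722333°; total 135.7223333
  W ⇒ negate
Point 4:
  Lat: 89 + 43/60 + 15/3600 = 89.7208333
  N → positive
  Longitude: 176 + 51/60 + 18/3600 = 176.8550000
  W → negative

1. -35.212567, 17.679700
2. 89.202233, -73.716233
3. 37.618422, -135.722333
4. 89.720833, -176.855000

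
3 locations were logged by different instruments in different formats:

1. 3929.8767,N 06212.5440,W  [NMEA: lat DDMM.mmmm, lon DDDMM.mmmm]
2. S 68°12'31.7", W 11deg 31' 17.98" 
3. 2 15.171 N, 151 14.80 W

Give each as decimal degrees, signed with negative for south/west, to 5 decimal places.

1. 39.49795, -62.20907
2. -68.20881, -11.52166
3. 2.25285, -151.24667

Point 1:
  φ: degrees = first 2 digits = 39, minutes = 29.8767; 39 + 29.8767/60 = 39.497945
  N ⇒ keep positive
  λ: degrees = first 3 digits = 62, minutes = 12.544; 62 + 12.544/60 = 62.209067
  W → negative
Point 2:
  φ: 12′ + 31.7″ = 12.52833′; 68 + 12.52833/60 = 68.208806
  S ⇒ negate
  Longitude: 11° + 31/60 + 17.98/3600 = 11 + 0.516667 + 0.004994 = 11.521661
  W ⇒ negate
Point 3:
  Latitude: 2 + 15.171/60 = 2.252850
  N ⇒ keep positive
  Longitude: 151 + 14.8/60 = 151.246667
  hemisphere W, so the sign is −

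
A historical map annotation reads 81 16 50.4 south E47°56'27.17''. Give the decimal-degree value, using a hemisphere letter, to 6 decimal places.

81.280667° S, 47.940881° E

Latitude: 16′ + 50.4″ = 16.84000′; 81 + 16.84000/60 = 81.2806667
Lon: 47 + 56/60 + 27.17/3600 = 47.9408806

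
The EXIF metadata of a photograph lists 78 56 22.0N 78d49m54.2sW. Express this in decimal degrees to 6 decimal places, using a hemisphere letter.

φ: 56′ + 22″ = 56.36667′; 78 + 56.36667/60 = 78.9394444
λ: 78 + 49/60 + 54.2/3600 = 78.8317222

78.939444° N, 78.831722° W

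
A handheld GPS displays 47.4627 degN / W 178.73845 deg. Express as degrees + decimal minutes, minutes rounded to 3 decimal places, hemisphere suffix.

Lat: minutes = (47.462700 − 47) × 60 = 27.76200
Longitude: minutes = (178.738450 − 178) × 60 = 44.30700

47° 27.762′ N, 178° 44.307′ W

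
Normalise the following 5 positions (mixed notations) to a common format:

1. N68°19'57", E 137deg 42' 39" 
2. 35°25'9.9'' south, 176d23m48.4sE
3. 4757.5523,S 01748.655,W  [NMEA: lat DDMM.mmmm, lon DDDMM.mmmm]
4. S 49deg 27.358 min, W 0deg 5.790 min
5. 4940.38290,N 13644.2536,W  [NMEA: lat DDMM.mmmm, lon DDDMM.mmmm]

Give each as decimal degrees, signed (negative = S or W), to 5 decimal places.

Point 1:
  Latitude: 68 + 19/60 + 57/3600 = 68.332500
  N → positive
  λ: 137° + 42/60 + 39/3600 = 137 + 0.700000 + 0.010833 = 137.710833
  E → positive
Point 2:
  Lat: 25′ + 9.9″ = 25.16500′; 35 + 25.16500/60 = 35.419417
  S → negative
  λ: 176° + 23/60 + 48.4/3600 = 176 + 0.383333 + 0.013444 = 176.396778
  E ⇒ keep positive
Point 3:
  Latitude: split at 2 digits → 47° and 57.5523′; 47 + 57.5523/60 = 47.959205
  S → negative
  Longitude: degrees = first 3 digits = 17, minutes = 48.655; 17 + 48.655/60 = 17.810917
  W → negative
Point 4:
  φ: 27.358′ = 0.455967°; total 49.455967
  hemisphere S, so the sign is −
  Lon: 5.79′ = 0.096500°; total 0.096500
  W → negative
Point 5:
  Lat: degrees = first 2 digits = 49, minutes = 40.3829; 49 + 40.3829/60 = 49.673048
  N ⇒ keep positive
  Lon: split at 3 digits → 136° and 44.2536′; 136 + 44.2536/60 = 136.737560
  W ⇒ negate

1. 68.33250, 137.71083
2. -35.41942, 176.39678
3. -47.95921, -17.81092
4. -49.45597, -0.09650
5. 49.67305, -136.73756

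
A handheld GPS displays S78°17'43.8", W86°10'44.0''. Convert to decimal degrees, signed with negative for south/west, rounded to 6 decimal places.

-78.295500, -86.178889

Latitude: 78° + 17/60 + 43.8/3600 = 78 + 0.283333 + 0.012167 = 78.2955000
S ⇒ negate
λ: 10′ + 44″ = 10.73333′; 86 + 10.73333/60 = 86.1788889
W → negative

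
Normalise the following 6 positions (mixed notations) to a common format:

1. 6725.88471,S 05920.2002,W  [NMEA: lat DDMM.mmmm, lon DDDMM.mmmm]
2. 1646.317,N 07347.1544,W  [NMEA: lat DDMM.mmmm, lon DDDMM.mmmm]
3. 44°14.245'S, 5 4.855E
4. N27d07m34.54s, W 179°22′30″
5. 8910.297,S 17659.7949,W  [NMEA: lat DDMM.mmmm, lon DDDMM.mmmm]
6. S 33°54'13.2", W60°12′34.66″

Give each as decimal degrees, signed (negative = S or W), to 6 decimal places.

1. -67.431412, -59.336670
2. 16.771950, -73.785907
3. -44.237417, 5.080917
4. 27.126261, -179.375000
5. -89.171617, -176.996582
6. -33.903667, -60.209628

Point 1:
  Latitude: degrees = first 2 digits = 67, minutes = 25.88471; 67 + 25.88471/60 = 67.4314118
  hemisphere S, so the sign is −
  λ: split at 3 digits → 059° and 20.2002′; 59 + 20.2002/60 = 59.3366700
  hemisphere W, so the sign is −
Point 2:
  Latitude: degrees = first 2 digits = 16, minutes = 46.317; 16 + 46.317/60 = 16.7719500
  N → positive
  λ: degrees = first 3 digits = 73, minutes = 47.1544; 73 + 47.1544/60 = 73.7859067
  W ⇒ negate
Point 3:
  Latitude: 44 + 14.245/60 = 44.2374167
  S ⇒ negate
  Lon: 4.855′ = 0.080917°; total 5.0809167
  E ⇒ keep positive
Point 4:
  Latitude: 7′ + 34.54″ = 7.57567′; 27 + 7.57567/60 = 27.1262611
  N → positive
  Lon: 179° + 22/60 + 30/3600 = 179 + 0.366667 + 0.008333 = 179.3750000
  W → negative
Point 5:
  φ: degrees = first 2 digits = 89, minutes = 10.297; 89 + 10.297/60 = 89.1716167
  S ⇒ negate
  Longitude: degrees = first 3 digits = 176, minutes = 59.7949; 176 + 59.7949/60 = 176.9965817
  W → negative
Point 6:
  Lat: 54′ + 13.2″ = 54.22000′; 33 + 54.22000/60 = 33.9036667
  S ⇒ negate
  Lon: 60° + 12/60 + 34.66/3600 = 60 + 0.200000 + 0.009628 = 60.2096278
  hemisphere W, so the sign is −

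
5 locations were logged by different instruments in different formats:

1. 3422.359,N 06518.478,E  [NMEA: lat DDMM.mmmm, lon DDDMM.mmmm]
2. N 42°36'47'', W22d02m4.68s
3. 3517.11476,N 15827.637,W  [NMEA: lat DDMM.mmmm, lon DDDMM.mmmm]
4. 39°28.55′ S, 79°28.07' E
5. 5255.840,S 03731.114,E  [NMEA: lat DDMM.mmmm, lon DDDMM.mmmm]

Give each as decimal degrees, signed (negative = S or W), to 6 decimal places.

Point 1:
  Lat: degrees = first 2 digits = 34, minutes = 22.359; 34 + 22.359/60 = 34.3726500
  N → positive
  λ: degrees = first 3 digits = 65, minutes = 18.478; 65 + 18.478/60 = 65.3079667
  E → positive
Point 2:
  Lat: 42 + 36/60 + 47/3600 = 42.6130556
  N → positive
  Longitude: 2′ + 4.68″ = 2.07800′; 22 + 2.07800/60 = 22.0346333
  W → negative
Point 3:
  Lat: degrees = first 2 digits = 35, minutes = 17.11476; 35 + 17.11476/60 = 35.2852460
  N ⇒ keep positive
  λ: degrees = first 3 digits = 158, minutes = 27.637; 158 + 27.637/60 = 158.4606167
  W → negative
Point 4:
  Lat: 39 + 28.55/60 = 39.4758333
  S ⇒ negate
  λ: 28.07′ = 0.467833°; total 79.4678333
  E → positive
Point 5:
  φ: split at 2 digits → 52° and 55.84′; 52 + 55.84/60 = 52.9306667
  S ⇒ negate
  Lon: degrees = first 3 digits = 37, minutes = 31.114; 37 + 31.114/60 = 37.5185667
  E ⇒ keep positive

1. 34.372650, 65.307967
2. 42.613056, -22.034633
3. 35.285246, -158.460617
4. -39.475833, 79.467833
5. -52.930667, 37.518567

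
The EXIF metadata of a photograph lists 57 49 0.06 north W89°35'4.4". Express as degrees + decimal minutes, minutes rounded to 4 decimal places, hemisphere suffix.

57° 49.0010′ N, 89° 35.0733′ W

Latitude: seconds/60 = 0.00100; minutes = 49 + 0.00100 = 49.001000
Longitude: seconds/60 = 0.07333; minutes = 35 + 0.07333 = 35.073333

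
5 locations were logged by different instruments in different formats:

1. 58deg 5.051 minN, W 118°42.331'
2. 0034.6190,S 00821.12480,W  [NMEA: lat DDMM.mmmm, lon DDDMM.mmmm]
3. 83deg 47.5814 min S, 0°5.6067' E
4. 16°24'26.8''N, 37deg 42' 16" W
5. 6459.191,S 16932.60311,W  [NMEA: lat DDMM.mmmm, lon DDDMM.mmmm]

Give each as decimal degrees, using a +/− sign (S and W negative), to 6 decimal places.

Point 1:
  Lat: 5.051′ = 0.084183°; total 58.0841833
  N → positive
  λ: 42.331′ = 0.705517°; total 118.7055167
  hemisphere W, so the sign is −
Point 2:
  φ: degrees = first 2 digits = 0, minutes = 34.619; 0 + 34.619/60 = 0.5769833
  S → negative
  Longitude: split at 3 digits → 008° and 21.1248′; 8 + 21.1248/60 = 8.3520800
  W ⇒ negate
Point 3:
  Latitude: 47.5814′ = 0.793023°; total 83.7930233
  S → negative
  λ: 0 + 5.6067/60 = 0.0934450
  E → positive
Point 4:
  φ: 24′ + 26.8″ = 24.44667′; 16 + 24.44667/60 = 16.4074444
  N → positive
  λ: 37° + 42/60 + 16/3600 = 37 + 0.700000 + 0.004444 = 37.7044444
  W ⇒ negate
Point 5:
  Lat: degrees = first 2 digits = 64, minutes = 59.191; 64 + 59.191/60 = 64.9865167
  S ⇒ negate
  Longitude: degrees = first 3 digits = 169, minutes = 32.60311; 169 + 32.60311/60 = 169.5433852
  hemisphere W, so the sign is −

1. 58.084183, -118.705517
2. -0.576983, -8.352080
3. -83.793023, 0.093445
4. 16.407444, -37.704444
5. -64.986517, -169.543385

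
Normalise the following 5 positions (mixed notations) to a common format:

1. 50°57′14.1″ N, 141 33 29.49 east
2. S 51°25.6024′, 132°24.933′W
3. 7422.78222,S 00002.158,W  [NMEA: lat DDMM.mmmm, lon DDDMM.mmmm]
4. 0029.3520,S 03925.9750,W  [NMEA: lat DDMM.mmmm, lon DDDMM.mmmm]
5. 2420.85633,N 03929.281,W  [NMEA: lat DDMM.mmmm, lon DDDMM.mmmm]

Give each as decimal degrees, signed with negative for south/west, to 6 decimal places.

Point 1:
  Latitude: 57′ + 14.1″ = 57.23500′; 50 + 57.23500/60 = 50.9539167
  N → positive
  λ: 141° + 33/60 + 29.49/3600 = 141 + 0.550000 + 0.008192 = 141.5581917
  E ⇒ keep positive
Point 2:
  φ: 25.6024′ = 0.426707°; total 51.4267067
  hemisphere S, so the sign is −
  Longitude: 24.933′ = 0.415550°; total 132.4155500
  W ⇒ negate
Point 3:
  Latitude: split at 2 digits → 74° and 22.78222′; 74 + 22.78222/60 = 74.3797037
  S ⇒ negate
  Longitude: split at 3 digits → 000° and 2.158′; 0 + 2.158/60 = 0.0359667
  W ⇒ negate
Point 4:
  φ: split at 2 digits → 00° and 29.352′; 0 + 29.352/60 = 0.4892000
  hemisphere S, so the sign is −
  Longitude: split at 3 digits → 039° and 25.975′; 39 + 25.975/60 = 39.4329167
  hemisphere W, so the sign is −
Point 5:
  Lat: degrees = first 2 digits = 24, minutes = 20.85633; 24 + 20.85633/60 = 24.3476055
  N ⇒ keep positive
  λ: degrees = first 3 digits = 39, minutes = 29.281; 39 + 29.281/60 = 39.4880167
  hemisphere W, so the sign is −

1. 50.953917, 141.558192
2. -51.426707, -132.415550
3. -74.379704, -0.035967
4. -0.489200, -39.432917
5. 24.347606, -39.488017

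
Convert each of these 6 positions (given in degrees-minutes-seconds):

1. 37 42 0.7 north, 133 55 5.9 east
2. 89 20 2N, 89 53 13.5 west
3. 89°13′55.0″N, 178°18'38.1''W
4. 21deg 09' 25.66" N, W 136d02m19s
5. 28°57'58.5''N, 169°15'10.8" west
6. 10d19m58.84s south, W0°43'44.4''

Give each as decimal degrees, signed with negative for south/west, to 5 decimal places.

1. 37.70019, 133.91831
2. 89.33389, -89.88708
3. 89.23194, -178.31058
4. 21.15713, -136.03861
5. 28.96625, -169.25300
6. -10.33301, -0.72900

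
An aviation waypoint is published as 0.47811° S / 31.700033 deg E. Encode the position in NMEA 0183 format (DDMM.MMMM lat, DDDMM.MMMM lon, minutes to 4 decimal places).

φ: fractional part 0.478110 → 28.686600 minutes
Longitude: fractional part 0.700033 → 42.001980 minutes

0028.6866,S / 03142.0020,E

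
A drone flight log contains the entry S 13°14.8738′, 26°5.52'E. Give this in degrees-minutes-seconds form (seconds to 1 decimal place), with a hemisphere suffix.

13°14′52.4″ S, 26°05′31.2″ E

Lat: 14.87380′ → 14′ and 0.87380 × 60 = 52.428″
Longitude: fractional minutes 0.52000 × 60 = 31.200″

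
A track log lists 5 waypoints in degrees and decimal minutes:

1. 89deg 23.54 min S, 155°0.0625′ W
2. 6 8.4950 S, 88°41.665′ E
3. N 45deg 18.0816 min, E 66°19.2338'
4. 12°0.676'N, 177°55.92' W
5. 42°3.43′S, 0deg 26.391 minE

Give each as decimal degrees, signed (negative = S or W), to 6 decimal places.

Point 1:
  Latitude: 89 + 23.54/60 = 89.3923333
  S → negative
  λ: 155 + 0.0625/60 = 155.0010417
  W ⇒ negate
Point 2:
  Latitude: 8.495′ = 0.141583°; total 6.1415833
  S ⇒ negate
  λ: 41.665′ = 0.694417°; total 88.6944167
  E ⇒ keep positive
Point 3:
  Latitude: 45 + 18.0816/60 = 45.3013600
  N → positive
  Longitude: 66 + 19.2338/60 = 66.3205633
  E ⇒ keep positive
Point 4:
  Lat: 12 + 0.676/60 = 12.0112667
  N ⇒ keep positive
  Lon: 55.92′ = 0.932000°; total 177.9320000
  W → negative
Point 5:
  Lat: 42 + 3.43/60 = 42.0571667
  S ⇒ negate
  Lon: 0 + 26.391/60 = 0.4398500
  E ⇒ keep positive

1. -89.392333, -155.001042
2. -6.141583, 88.694417
3. 45.301360, 66.320563
4. 12.011267, -177.932000
5. -42.057167, 0.439850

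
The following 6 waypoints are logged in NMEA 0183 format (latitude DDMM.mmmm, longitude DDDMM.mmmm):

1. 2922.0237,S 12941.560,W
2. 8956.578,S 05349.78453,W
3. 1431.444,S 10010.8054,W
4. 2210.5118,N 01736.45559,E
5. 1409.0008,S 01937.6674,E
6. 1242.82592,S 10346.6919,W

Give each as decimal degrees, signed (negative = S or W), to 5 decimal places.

Point 1:
  Latitude: degrees = first 2 digits = 29, minutes = 22.0237; 29 + 22.0237/60 = 29.367062
  S ⇒ negate
  Longitude: degrees = first 3 digits = 129, minutes = 41.56; 129 + 41.56/60 = 129.692667
  hemisphere W, so the sign is −
Point 2:
  φ: degrees = first 2 digits = 89, minutes = 56.578; 89 + 56.578/60 = 89.942967
  S → negative
  Lon: degrees = first 3 digits = 53, minutes = 49.78453; 53 + 49.78453/60 = 53.829742
  W → negative
Point 3:
  Lat: split at 2 digits → 14° and 31.444′; 14 + 31.444/60 = 14.524067
  hemisphere S, so the sign is −
  λ: split at 3 digits → 100° and 10.8054′; 100 + 10.8054/60 = 100.180090
  hemisphere W, so the sign is −
Point 4:
  Latitude: degrees = first 2 digits = 22, minutes = 10.5118; 22 + 10.5118/60 = 22.175197
  N → positive
  λ: degrees = first 3 digits = 17, minutes = 36.45559; 17 + 36.45559/60 = 17.607593
  E → positive
Point 5:
  Lat: degrees = first 2 digits = 14, minutes = 9.0008; 14 + 9.0008/60 = 14.150013
  S → negative
  λ: degrees = first 3 digits = 19, minutes = 37.6674; 19 + 37.6674/60 = 19.627790
  E ⇒ keep positive
Point 6:
  Lat: degrees = first 2 digits = 12, minutes = 42.82592; 12 + 42.82592/60 = 12.713765
  S → negative
  Lon: split at 3 digits → 103° and 46.6919′; 103 + 46.6919/60 = 103.778198
  W ⇒ negate

1. -29.36706, -129.69267
2. -89.94297, -53.82974
3. -14.52407, -100.18009
4. 22.17520, 17.60759
5. -14.15001, 19.62779
6. -12.71377, -103.77820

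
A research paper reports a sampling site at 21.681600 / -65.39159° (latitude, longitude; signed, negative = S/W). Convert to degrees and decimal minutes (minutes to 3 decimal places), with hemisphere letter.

Lat: fractional part 0.681600 → 40.89600 minutes
Longitude is negative → W; |value| = 65.391590
λ: 65° + 0.391590 × 60 = 65° 23.49540′

21° 40.896′ N, 65° 23.495′ W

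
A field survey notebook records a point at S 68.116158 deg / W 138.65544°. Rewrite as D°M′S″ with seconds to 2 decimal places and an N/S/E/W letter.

68°06′58.17″ S, 138°39′19.58″ W

Latitude: whole degrees 68; 6.96948′ → 6′ and 58.1688″
Longitude: 0.655440° → 39.32640′; 0.32640 × 60 = 19.5840″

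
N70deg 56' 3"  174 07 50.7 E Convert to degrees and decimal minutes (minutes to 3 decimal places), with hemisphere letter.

70° 56.050′ N, 174° 7.845′ E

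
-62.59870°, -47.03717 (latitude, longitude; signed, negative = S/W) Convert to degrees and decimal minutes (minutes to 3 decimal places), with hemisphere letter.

62° 35.922′ S, 47° 2.230′ W

Latitude is negative → S; |value| = 62.598700
Lat: fractional part 0.598700 → 35.92200 minutes
Longitude is negative → W; |value| = 47.037170
Lon: fractional part 0.037170 → 2.23020 minutes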